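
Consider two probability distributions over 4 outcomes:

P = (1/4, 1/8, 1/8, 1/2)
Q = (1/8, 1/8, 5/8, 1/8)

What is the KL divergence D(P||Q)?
D(P||Q) = Σ P(i) log₂(P(i)/Q(i))
  i=0: (1/4) × log₂((1/4)/(1/8)) = (1/4) × log₂(2) = 0.2500
  i=1: (1/8) × log₂((1/8)/(1/8)) = (1/8) × log₂(1) = 0.0000
  i=2: (1/8) × log₂((1/8)/(5/8)) = (1/8) × log₂(1/5) = -0.2902
  i=3: (1/2) × log₂((1/2)/(1/8)) = (1/2) × log₂(4) = 1.0000
D(P||Q) = 0.2500 + 0.0000 - 0.2902 + 1.0000
  = 0.9598 bits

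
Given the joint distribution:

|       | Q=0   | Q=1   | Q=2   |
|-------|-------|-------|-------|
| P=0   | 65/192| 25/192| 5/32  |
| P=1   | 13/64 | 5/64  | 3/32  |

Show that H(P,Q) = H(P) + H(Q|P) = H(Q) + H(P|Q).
Marginal P(P) (row sums):
  P(P=0) = 65/192 + 25/192 + 5/32 = 5/8
  P(P=1) = 13/64 + 5/64 + 3/32 = 3/8
Marginal P(Q) (column sums):
  P(Q=0) = 65/192 + 13/64 = 13/24
  P(Q=1) = 25/192 + 5/64 = 5/24
  P(Q=2) = 5/32 + 3/32 = 1/4

Decomposition 1: H(P) + H(Q|P)
H(P) = -[(5/8)·log₂(5/8) + (3/8)·log₂(3/8)]
  = 0.4238 + 0.5306
  = 0.9544 bits
H(Q|P) = -Σ P(P,Q)·log₂ P(Q|P), where P(Q|P) = P(P,Q) / P(P)
  (P=0,Q=0): P(Q|P) = (65/192)/(5/8) = 13/24;  -(65/192)·log₂(13/24) = 0.2994
  (P=0,Q=1): P(Q|P) = (25/192)/(5/8) = 5/24;  -(25/192)·log₂(5/24) = 0.2947
  (P=0,Q=2): P(Q|P) = (5/32)/(5/8) = 1/4;  -(5/32)·log₂(1/4) = 0.3125
  (P=1,Q=0): P(Q|P) = (13/64)/(3/8) = 13/24;  -(13/64)·log₂(13/24) = 0.1797
  (P=1,Q=1): P(Q|P) = (5/64)/(3/8) = 5/24;  -(5/64)·log₂(5/24) = 0.1768
  (P=1,Q=2): P(Q|P) = (3/32)/(3/8) = 1/4;  -(3/32)·log₂(1/4) = 0.1875
H(Q|P) = 0.2994 + 0.2947 + 0.3125 + 0.1797 + 0.1768 + 0.1875
  = 1.4506 bits
H(P) + H(Q|P) = 0.9544 + 1.4506 = 2.4050 bits

Decomposition 2: H(Q) + H(P|Q)
H(Q) = -[(13/24)·log₂(13/24) + (5/24)·log₂(5/24) + (1/4)·log₂(1/4)]
  = 0.4791 + 0.4715 + 0.5000
  = 1.4506 bits
H(P|Q) = -Σ P(P,Q)·log₂ P(P|Q), where P(P|Q) = P(P,Q) / P(Q)
  (P=0,Q=0): P(P|Q) = (65/192)/(13/24) = 5/8;  -(65/192)·log₂(5/8) = 0.2296
  (P=0,Q=1): P(P|Q) = (25/192)/(5/24) = 5/8;  -(25/192)·log₂(5/8) = 0.0883
  (P=0,Q=2): P(P|Q) = (5/32)/(1/4) = 5/8;  -(5/32)·log₂(5/8) = 0.1059
  (P=1,Q=0): P(P|Q) = (13/64)/(13/24) = 3/8;  -(13/64)·log₂(3/8) = 0.2874
  (P=1,Q=1): P(P|Q) = (5/64)/(5/24) = 3/8;  -(5/64)·log₂(3/8) = 0.1105
  (P=1,Q=2): P(P|Q) = (3/32)/(1/4) = 3/8;  -(3/32)·log₂(3/8) = 0.1327
H(P|Q) = 0.2296 + 0.0883 + 0.1059 + 0.2874 + 0.1105 + 0.1327
  = 0.9544 bits
H(Q) + H(P|Q) = 1.4506 + 0.9544 = 2.4050 bits

Direct computation of the joint entropy:
H(P,Q) = -[(65/192)·log₂(65/192) + (25/192)·log₂(25/192) + (5/32)·log₂(5/32) + (13/64)·log₂(13/64) + (5/64)·log₂(5/64) + (3/32)·log₂(3/32)]
  = 0.5290 + 0.3830 + 0.4184 + 0.4671 + 0.2873 + 0.3202
  = 2.4050 bits

All three agree: H(P,Q) = 2.4050 bits ✓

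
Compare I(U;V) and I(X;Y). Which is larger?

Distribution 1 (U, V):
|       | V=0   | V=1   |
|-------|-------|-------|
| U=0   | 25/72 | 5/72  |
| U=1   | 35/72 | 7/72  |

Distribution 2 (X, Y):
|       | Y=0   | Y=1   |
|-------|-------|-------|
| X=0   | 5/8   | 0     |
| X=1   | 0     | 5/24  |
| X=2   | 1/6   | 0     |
Distribution 1 (U, V):
Marginal P(U) (row sums):
  P(U=0) = 25/72 + 5/72 = 5/12
  P(U=1) = 35/72 + 7/72 = 7/12
Marginal P(V) (column sums):
  P(V=0) = 25/72 + 35/72 = 5/6
  P(V=1) = 5/72 + 7/72 = 1/6

H(U) = -[(5/12)·log₂(5/12) + (7/12)·log₂(7/12)]
  = 0.5263 + 0.4536
  = 0.9799 bits
H(V) = -[(5/6)·log₂(5/6) + (1/6)·log₂(1/6)]
  = 0.2192 + 0.4308
  = 0.6500 bits
H(U,V) = -[(25/72)·log₂(25/72) + (5/72)·log₂(5/72) + (35/72)·log₂(35/72) + (7/72)·log₂(7/72)]
  = 0.5299 + 0.2672 + 0.5059 + 0.3269
  = 1.6299 bits

I(U;V) = H(U) + H(V) - H(U,V)
  = 0.9799 + 0.6500 - 1.6299
  = 0.0000 bits

Distribution 2 (X, Y):
Marginal P(X) (row sums):
  P(X=0) = 5/8 + 0 = 5/8
  P(X=1) = 0 + 5/24 = 5/24
  P(X=2) = 1/6 + 0 = 1/6
Marginal P(Y) (column sums):
  P(Y=0) = 5/8 + 0 + 1/6 = 19/24
  P(Y=1) = 0 + 5/24 + 0 = 5/24

H(X) = -[(5/8)·log₂(5/8) + (5/24)·log₂(5/24) + (1/6)·log₂(1/6)]
  = 0.4238 + 0.4715 + 0.4308
  = 1.3261 bits
H(Y) = -[(19/24)·log₂(19/24) + (5/24)·log₂(5/24)]
  = 0.2668 + 0.4715
  = 0.7383 bits
H(X,Y) = -[(5/8)·log₂(5/8) + (5/24)·log₂(5/24) + (1/6)·log₂(1/6)]
  = 0.4238 + 0.4715 + 0.4308
  = 1.3261 bits

I(X;Y) = H(X) + H(Y) - H(X,Y)
  = 1.3261 + 0.7383 - 1.3261
  = 0.7383 bits

I(X;Y) = 0.7383 bits > I(U;V) = 0.0000 bits, so (X, Y) has the higher mutual information (stronger dependence).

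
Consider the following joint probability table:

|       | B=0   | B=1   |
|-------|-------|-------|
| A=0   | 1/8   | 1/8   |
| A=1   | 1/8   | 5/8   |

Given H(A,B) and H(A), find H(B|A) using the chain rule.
From the chain rule: H(A,B) = H(A) + H(B|A)
Therefore: H(B|A) = H(A,B) - H(A)

H(A,B) = -[(1/8)·log₂(1/8) + (1/8)·log₂(1/8) + (1/8)·log₂(1/8) + (5/8)·log₂(5/8)]
  = 0.3750 + 0.3750 + 0.3750 + 0.4238
  = 1.5488 bits
Marginal P(A) (row sums):
  P(A=0) = 1/8 + 1/8 = 1/4
  P(A=1) = 1/8 + 5/8 = 3/4
H(A) = -[(1/4)·log₂(1/4) + (3/4)·log₂(3/4)]
  = 0.5000 + 0.3113
  = 0.8113 bits

H(B|A) = 1.5488 - 0.8113 = 0.7375 bits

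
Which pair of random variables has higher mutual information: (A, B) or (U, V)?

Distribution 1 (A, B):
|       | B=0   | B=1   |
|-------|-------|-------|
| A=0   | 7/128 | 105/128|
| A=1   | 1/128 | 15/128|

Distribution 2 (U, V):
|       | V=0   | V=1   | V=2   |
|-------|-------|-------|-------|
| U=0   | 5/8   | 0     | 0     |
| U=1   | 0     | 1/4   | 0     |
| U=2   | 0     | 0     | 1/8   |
Distribution 1 (A, B):
Marginal P(A) (row sums):
  P(A=0) = 7/128 + 105/128 = 7/8
  P(A=1) = 1/128 + 15/128 = 1/8
Marginal P(B) (column sums):
  P(B=0) = 7/128 + 1/128 = 1/16
  P(B=1) = 105/128 + 15/128 = 15/16

H(A) = -[(7/8)·log₂(7/8) + (1/8)·log₂(1/8)]
  = 0.1686 + 0.3750
  = 0.5436 bits
H(B) = -[(1/16)·log₂(1/16) + (15/16)·log₂(15/16)]
  = 0.2500 + 0.0873
  = 0.3373 bits
H(A,B) = -[(7/128)·log₂(7/128) + (105/128)·log₂(105/128) + (1/128)·log₂(1/128) + (15/128)·log₂(15/128)]
  = 0.2293 + 0.2344 + 0.0547 + 0.3625
  = 0.8809 bits

I(A;B) = H(A) + H(B) - H(A,B)
  = 0.5436 + 0.3373 - 0.8809
  = 0.0000 bits

Distribution 2 (U, V):
Marginal P(U) (row sums):
  P(U=0) = 5/8 + 0 + 0 = 5/8
  P(U=1) = 0 + 1/4 + 0 = 1/4
  P(U=2) = 0 + 0 + 1/8 = 1/8
Marginal P(V) (column sums):
  P(V=0) = 5/8 + 0 + 0 = 5/8
  P(V=1) = 0 + 1/4 + 0 = 1/4
  P(V=2) = 0 + 0 + 1/8 = 1/8

H(U) = -[(5/8)·log₂(5/8) + (1/4)·log₂(1/4) + (1/8)·log₂(1/8)]
  = 0.4238 + 0.5000 + 0.3750
  = 1.2988 bits
H(V) = -[(5/8)·log₂(5/8) + (1/4)·log₂(1/4) + (1/8)·log₂(1/8)]
  = 0.4238 + 0.5000 + 0.3750
  = 1.2988 bits
H(U,V) = -[(5/8)·log₂(5/8) + (1/4)·log₂(1/4) + (1/8)·log₂(1/8)]
  = 0.4238 + 0.5000 + 0.3750
  = 1.2988 bits

I(U;V) = H(U) + H(V) - H(U,V)
  = 1.2988 + 1.2988 - 1.2988
  = 1.2988 bits

I(U;V) = 1.2988 bits > I(A;B) = 0.0000 bits, so (U, V) has the higher mutual information (stronger dependence).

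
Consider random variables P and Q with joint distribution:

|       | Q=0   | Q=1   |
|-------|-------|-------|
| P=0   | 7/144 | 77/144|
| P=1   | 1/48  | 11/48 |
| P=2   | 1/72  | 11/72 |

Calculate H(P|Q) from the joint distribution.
Marginal P(Q) (column sums):
  P(Q=0) = 7/144 + 1/48 + 1/72 = 1/12
  P(Q=1) = 77/144 + 11/48 + 11/72 = 11/12

H(P|Q) = -Σ P(P,Q)·log₂ P(P|Q), where P(P|Q) = P(P,Q) / P(Q)
  (P=0,Q=0): P(P|Q) = (7/144)/(1/12) = 7/12;  -(7/144)·log₂(7/12) = 0.0378
  (P=0,Q=1): P(P|Q) = (77/144)/(11/12) = 7/12;  -(77/144)·log₂(7/12) = 0.4158
  (P=1,Q=0): P(P|Q) = (1/48)/(1/12) = 1/4;  -(1/48)·log₂(1/4) = 0.0417
  (P=1,Q=1): P(P|Q) = (11/48)/(11/12) = 1/4;  -(11/48)·log₂(1/4) = 0.4583
  (P=2,Q=0): P(P|Q) = (1/72)/(1/12) = 1/6;  -(1/72)·log₂(1/6) = 0.0359
  (P=2,Q=1): P(P|Q) = (11/72)/(11/12) = 1/6;  -(11/72)·log₂(1/6) = 0.3949
H(P|Q) = 0.0378 + 0.4158 + 0.0417 + 0.4583 + 0.0359 + 0.3949
  = 1.3844 bits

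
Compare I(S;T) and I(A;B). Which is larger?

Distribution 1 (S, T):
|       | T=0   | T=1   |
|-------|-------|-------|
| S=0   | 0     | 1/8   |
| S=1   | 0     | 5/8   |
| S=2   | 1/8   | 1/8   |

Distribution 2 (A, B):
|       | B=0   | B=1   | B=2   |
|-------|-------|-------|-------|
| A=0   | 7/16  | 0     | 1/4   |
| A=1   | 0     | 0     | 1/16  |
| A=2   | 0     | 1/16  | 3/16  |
Distribution 1 (S, T):
Marginal P(S) (row sums):
  P(S=0) = 0 + 1/8 = 1/8
  P(S=1) = 0 + 5/8 = 5/8
  P(S=2) = 1/8 + 1/8 = 1/4
Marginal P(T) (column sums):
  P(T=0) = 0 + 0 + 1/8 = 1/8
  P(T=1) = 1/8 + 5/8 + 1/8 = 7/8

H(S) = -[(1/8)·log₂(1/8) + (5/8)·log₂(5/8) + (1/4)·log₂(1/4)]
  = 0.3750 + 0.4238 + 0.5000
  = 1.2988 bits
H(T) = -[(1/8)·log₂(1/8) + (7/8)·log₂(7/8)]
  = 0.3750 + 0.1686
  = 0.5436 bits
H(S,T) = -[(1/8)·log₂(1/8) + (5/8)·log₂(5/8) + (1/8)·log₂(1/8) + (1/8)·log₂(1/8)]
  = 0.3750 + 0.4238 + 0.3750 + 0.3750
  = 1.5488 bits

I(S;T) = H(S) + H(T) - H(S,T)
  = 1.2988 + 0.5436 - 1.5488
  = 0.2936 bits

Distribution 2 (A, B):
Marginal P(A) (row sums):
  P(A=0) = 7/16 + 0 + 1/4 = 11/16
  P(A=1) = 0 + 0 + 1/16 = 1/16
  P(A=2) = 0 + 1/16 + 3/16 = 1/4
Marginal P(B) (column sums):
  P(B=0) = 7/16 + 0 + 0 = 7/16
  P(B=1) = 0 + 0 + 1/16 = 1/16
  P(B=2) = 1/4 + 1/16 + 3/16 = 1/2

H(A) = -[(11/16)·log₂(11/16) + (1/16)·log₂(1/16) + (1/4)·log₂(1/4)]
  = 0.3716 + 0.2500 + 0.5000
  = 1.1216 bits
H(B) = -[(7/16)·log₂(7/16) + (1/16)·log₂(1/16) + (1/2)·log₂(1/2)]
  = 0.5218 + 0.2500 + 0.5000
  = 1.2718 bits
H(A,B) = -[(7/16)·log₂(7/16) + (1/4)·log₂(1/4) + (1/16)·log₂(1/16) + (1/16)·log₂(1/16) + (3/16)·log₂(3/16)]
  = 0.5218 + 0.5000 + 0.2500 + 0.2500 + 0.4528
  = 1.9746 bits

I(A;B) = H(A) + H(B) - H(A,B)
  = 1.1216 + 1.2718 - 1.9746
  = 0.4188 bits

I(A;B) = 0.4188 bits > I(S;T) = 0.2936 bits, so (A, B) has the higher mutual information (stronger dependence).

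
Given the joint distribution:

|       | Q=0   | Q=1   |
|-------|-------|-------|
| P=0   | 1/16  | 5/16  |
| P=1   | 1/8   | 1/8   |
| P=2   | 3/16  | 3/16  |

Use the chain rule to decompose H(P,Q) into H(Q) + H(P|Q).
By the chain rule: H(P,Q) = H(Q) + H(P|Q)

Marginal P(Q) (column sums):
  P(Q=0) = 1/16 + 1/8 + 3/16 = 3/8
  P(Q=1) = 5/16 + 1/8 + 3/16 = 5/8
H(Q) = -[(3/8)·log₂(3/8) + (5/8)·log₂(5/8)]
  = 0.5306 + 0.4238
  = 0.9544 bits
H(P|Q) = -Σ P(P,Q)·log₂ P(P|Q), where P(P|Q) = P(P,Q) / P(Q)
  (P=0,Q=0): P(P|Q) = (1/16)/(3/8) = 1/6;  -(1/16)·log₂(1/6) = 0.1616
  (P=0,Q=1): P(P|Q) = (5/16)/(5/8) = 1/2;  -(5/16)·log₂(1/2) = 0.3125
  (P=1,Q=0): P(P|Q) = (1/8)/(3/8) = 1/3;  -(1/8)·log₂(1/3) = 0.1981
  (P=1,Q=1): P(P|Q) = (1/8)/(5/8) = 1/5;  -(1/8)·log₂(1/5) = 0.2902
  (P=2,Q=0): P(P|Q) = (3/16)/(3/8) = 1/2;  -(3/16)·log₂(1/2) = 0.1875
  (P=2,Q=1): P(P|Q) = (3/16)/(5/8) = 3/10;  -(3/16)·log₂(3/10) = 0.3257
H(P|Q) = 0.1616 + 0.3125 + 0.1981 + 0.2902 + 0.1875 + 0.3257
  = 1.4756 bits

H(P,Q) = H(Q) + H(P|Q) = 0.9544 + 1.4756 = 2.4300 bits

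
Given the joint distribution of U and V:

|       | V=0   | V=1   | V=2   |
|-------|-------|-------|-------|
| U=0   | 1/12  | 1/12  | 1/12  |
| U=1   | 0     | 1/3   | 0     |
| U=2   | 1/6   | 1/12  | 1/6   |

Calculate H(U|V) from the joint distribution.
Marginal P(V) (column sums):
  P(V=0) = 1/12 + 0 + 1/6 = 1/4
  P(V=1) = 1/12 + 1/3 + 1/12 = 1/2
  P(V=2) = 1/12 + 0 + 1/6 = 1/4

H(U|V) = -Σ P(U,V)·log₂ P(U|V), where P(U|V) = P(U,V) / P(V)
  (cells with P(U,V) = 0 contribute 0)
  (U=0,V=0): P(U|V) = (1/12)/(1/4) = 1/3;  -(1/12)·log₂(1/3) = 0.1321
  (U=0,V=1): P(U|V) = (1/12)/(1/2) = 1/6;  -(1/12)·log₂(1/6) = 0.2154
  (U=0,V=2): P(U|V) = (1/12)/(1/4) = 1/3;  -(1/12)·log₂(1/3) = 0.1321
  (U=1,V=1): P(U|V) = (1/3)/(1/2) = 2/3;  -(1/3)·log₂(2/3) = 0.1950
  (U=2,V=0): P(U|V) = (1/6)/(1/4) = 2/3;  -(1/6)·log₂(2/3) = 0.0975
  (U=2,V=1): P(U|V) = (1/12)/(1/2) = 1/6;  -(1/12)·log₂(1/6) = 0.2154
  (U=2,V=2): P(U|V) = (1/6)/(1/4) = 2/3;  -(1/6)·log₂(2/3) = 0.0975
H(U|V) = 0.1321 + 0.2154 + 0.1321 + 0.1950 + 0.0975 + 0.2154 + 0.0975
  = 1.0850 bits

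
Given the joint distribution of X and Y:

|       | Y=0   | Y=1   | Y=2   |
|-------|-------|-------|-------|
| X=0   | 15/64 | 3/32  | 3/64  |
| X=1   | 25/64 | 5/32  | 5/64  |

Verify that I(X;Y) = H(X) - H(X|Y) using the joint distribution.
Left side, from I(X;Y) = H(X) + H(Y) - H(X,Y):
Marginal P(X) (row sums):
  P(X=0) = 15/64 + 3/32 + 3/64 = 3/8
  P(X=1) = 25/64 + 5/32 + 5/64 = 5/8
Marginal P(Y) (column sums):
  P(Y=0) = 15/64 + 25/64 = 5/8
  P(Y=1) = 3/32 + 5/32 = 1/4
  P(Y=2) = 3/64 + 5/64 = 1/8

H(X) = -[(3/8)·log₂(3/8) + (5/8)·log₂(5/8)]
  = 0.5306 + 0.4238
  = 0.9544 bits
H(Y) = -[(5/8)·log₂(5/8) + (1/4)·log₂(1/4) + (1/8)·log₂(1/8)]
  = 0.4238 + 0.5000 + 0.3750
  = 1.2988 bits
H(X,Y) = -[(15/64)·log₂(15/64) + (3/32)·log₂(3/32) + (3/64)·log₂(3/64) + (25/64)·log₂(25/64) + (5/32)·log₂(5/32) + (5/64)·log₂(5/64)]
  = 0.4906 + 0.3202 + 0.2070 + 0.5297 + 0.4184 + 0.2873
  = 2.2532 bits

I(X;Y) = H(X) + H(Y) - H(X,Y)
  = 0.9544 + 1.2988 - 2.2532
  = 0.0000 bits

Right side, with H(X|Y) computed directly from the conditional probabilities:
H(X|Y) = -Σ P(X,Y)·log₂ P(X|Y), where P(X|Y) = P(X,Y) / P(Y)
  (X=0,Y=0): P(X|Y) = (15/64)/(5/8) = 3/8;  -(15/64)·log₂(3/8) = 0.3316
  (X=0,Y=1): P(X|Y) = (3/32)/(1/4) = 3/8;  -(3/32)·log₂(3/8) = 0.1327
  (X=0,Y=2): P(X|Y) = (3/64)/(1/8) = 3/8;  -(3/64)·log₂(3/8) = 0.0663
  (X=1,Y=0): P(X|Y) = (25/64)/(5/8) = 5/8;  -(25/64)·log₂(5/8) = 0.2649
  (X=1,Y=1): P(X|Y) = (5/32)/(1/4) = 5/8;  -(5/32)·log₂(5/8) = 0.1059
  (X=1,Y=2): P(X|Y) = (5/64)/(1/8) = 5/8;  -(5/64)·log₂(5/8) = 0.0530
H(X|Y) = 0.3316 + 0.1327 + 0.0663 + 0.2649 + 0.1059 + 0.0530
  = 0.9544 bits
H(X) - H(X|Y) = 0.9544 - 0.9544 = 0.0000 bits

Both sides equal 0.0000 bits, so I(X;Y) = H(X) - H(X|Y) ✓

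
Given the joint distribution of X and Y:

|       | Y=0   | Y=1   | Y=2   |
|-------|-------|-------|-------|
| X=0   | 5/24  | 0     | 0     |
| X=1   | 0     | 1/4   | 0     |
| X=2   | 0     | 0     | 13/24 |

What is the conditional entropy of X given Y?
Marginal P(Y) (column sums):
  P(Y=0) = 5/24 + 0 + 0 = 5/24
  P(Y=1) = 0 + 1/4 + 0 = 1/4
  P(Y=2) = 0 + 0 + 13/24 = 13/24

H(X|Y) = -Σ P(X,Y)·log₂ P(X|Y), where P(X|Y) = P(X,Y) / P(Y)
  (cells with P(X,Y) = 0 contribute 0)
  (X=0,Y=0): P(X|Y) = (5/24)/(5/24) = 1;  -(5/24)·log₂(1) = 0.0000
  (X=1,Y=1): P(X|Y) = (1/4)/(1/4) = 1;  -(1/4)·log₂(1) = 0.0000
  (X=2,Y=2): P(X|Y) = (13/24)/(13/24) = 1;  -(13/24)·log₂(1) = 0.0000
H(X|Y) = 0.0000 + 0.0000 + 0.0000
  = 0.0000 bits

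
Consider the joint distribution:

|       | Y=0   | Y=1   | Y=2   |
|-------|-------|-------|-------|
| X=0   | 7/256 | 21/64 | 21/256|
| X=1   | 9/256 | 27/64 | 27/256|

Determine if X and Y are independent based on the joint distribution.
Marginal P(X) (row sums):
  P(X=0) = 7/256 + 21/64 + 21/256 = 7/16
  P(X=1) = 9/256 + 27/64 + 27/256 = 9/16
Marginal P(Y) (column sums):
  P(Y=0) = 7/256 + 9/256 = 1/16
  P(Y=1) = 21/64 + 27/64 = 3/4
  P(Y=2) = 21/256 + 27/256 = 3/16

X and Y are independent iff P(X=i,Y=j) = P(X=i)·P(Y=j) for every cell.
  P(X=0)·P(Y=0) = 7/16 × 1/16 = 7/256 = P(X=0,Y=0) ✓
  P(X=0)·P(Y=1) = 7/16 × 3/4 = 21/64 = P(X=0,Y=1) ✓
  P(X=0)·P(Y=2) = 7/16 × 3/16 = 21/256 = P(X=0,Y=2) ✓
  P(X=1)·P(Y=0) = 9/16 × 1/16 = 9/256 = P(X=1,Y=0) ✓
  P(X=1)·P(Y=1) = 9/16 × 3/4 = 27/64 = P(X=1,Y=1) ✓
  P(X=1)·P(Y=2) = 9/16 × 3/16 = 27/256 = P(X=1,Y=2) ✓

Yes, X and Y are independent: every cell factors, so I(X;Y) = 0 bits.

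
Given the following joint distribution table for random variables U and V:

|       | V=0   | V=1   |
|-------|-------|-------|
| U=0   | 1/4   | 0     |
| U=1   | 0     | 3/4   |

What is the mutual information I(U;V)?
Marginal P(U) (row sums):
  P(U=0) = 1/4 + 0 = 1/4
  P(U=1) = 0 + 3/4 = 3/4
Marginal P(V) (column sums):
  P(V=0) = 1/4 + 0 = 1/4
  P(V=1) = 0 + 3/4 = 3/4

H(U) = -[(1/4)·log₂(1/4) + (3/4)·log₂(3/4)]
  = 0.5000 + 0.3113
  = 0.8113 bits
H(V) = -[(1/4)·log₂(1/4) + (3/4)·log₂(3/4)]
  = 0.5000 + 0.3113
  = 0.8113 bits
H(U,V) = -[(1/4)·log₂(1/4) + (3/4)·log₂(3/4)]
  = 0.5000 + 0.3113
  = 0.8113 bits

I(U;V) = H(U) + H(V) - H(U,V)
  = 0.8113 + 0.8113 - 0.8113
  = 0.8113 bits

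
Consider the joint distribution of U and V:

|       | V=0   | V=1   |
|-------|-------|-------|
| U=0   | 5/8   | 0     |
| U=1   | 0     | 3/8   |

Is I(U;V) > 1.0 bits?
Marginal P(U) (row sums):
  P(U=0) = 5/8 + 0 = 5/8
  P(U=1) = 0 + 3/8 = 3/8
Marginal P(V) (column sums):
  P(V=0) = 5/8 + 0 = 5/8
  P(V=1) = 0 + 3/8 = 3/8

H(U) = -[(5/8)·log₂(5/8) + (3/8)·log₂(3/8)]
  = 0.4238 + 0.5306
  = 0.9544 bits
H(V) = -[(5/8)·log₂(5/8) + (3/8)·log₂(3/8)]
  = 0.4238 + 0.5306
  = 0.9544 bits
H(U,V) = -[(5/8)·log₂(5/8) + (3/8)·log₂(3/8)]
  = 0.4238 + 0.5306
  = 0.9544 bits

I(U;V) = H(U) + H(V) - H(U,V)
  = 0.9544 + 0.9544 - 0.9544
  = 0.9544 bits

No. I(U;V) = 0.9544 bits, which is ≤ 1.0 bits.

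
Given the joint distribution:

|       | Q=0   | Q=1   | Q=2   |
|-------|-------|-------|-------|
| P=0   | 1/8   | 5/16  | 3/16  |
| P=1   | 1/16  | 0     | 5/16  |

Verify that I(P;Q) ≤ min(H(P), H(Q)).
Marginal P(P) (row sums):
  P(P=0) = 1/8 + 5/16 + 3/16 = 5/8
  P(P=1) = 1/16 + 0 + 5/16 = 3/8
Marginal P(Q) (column sums):
  P(Q=0) = 1/8 + 1/16 = 3/16
  P(Q=1) = 5/16 + 0 = 5/16
  P(Q=2) = 3/16 + 5/16 = 1/2

H(P) = -[(5/8)·log₂(5/8) + (3/8)·log₂(3/8)]
  = 0.4238 + 0.5306
  = 0.9544 bits
H(Q) = -[(3/16)·log₂(3/16) + (5/16)·log₂(5/16) + (1/2)·log₂(1/2)]
  = 0.4528 + 0.5244 + 0.5000
  = 1.4772 bits
H(P,Q) = -[(1/8)·log₂(1/8) + (5/16)·log₂(5/16) + (3/16)·log₂(3/16) + (1/16)·log₂(1/16) + (5/16)·log₂(5/16)]
  = 0.3750 + 0.5244 + 0.4528 + 0.2500 + 0.5244
  = 2.1266 bits

I(P;Q) = H(P) + H(Q) - H(P,Q)
  = 0.9544 + 1.4772 - 2.1266
  = 0.3050 bits

min(H(P), H(Q)) = min(0.9544, 1.4772) = 0.9544 bits
Since 0.3050 ≤ 0.9544, the bound is satisfied ✓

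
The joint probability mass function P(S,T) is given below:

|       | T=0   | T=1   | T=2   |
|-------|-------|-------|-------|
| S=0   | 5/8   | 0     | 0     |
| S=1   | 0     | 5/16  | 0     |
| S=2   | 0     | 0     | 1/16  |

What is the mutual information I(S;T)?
Marginal P(S) (row sums):
  P(S=0) = 5/8 + 0 + 0 = 5/8
  P(S=1) = 0 + 5/16 + 0 = 5/16
  P(S=2) = 0 + 0 + 1/16 = 1/16
Marginal P(T) (column sums):
  P(T=0) = 5/8 + 0 + 0 = 5/8
  P(T=1) = 0 + 5/16 + 0 = 5/16
  P(T=2) = 0 + 0 + 1/16 = 1/16

H(S) = -[(5/8)·log₂(5/8) + (5/16)·log₂(5/16) + (1/16)·log₂(1/16)]
  = 0.4238 + 0.5244 + 0.2500
  = 1.1982 bits
H(T) = -[(5/8)·log₂(5/8) + (5/16)·log₂(5/16) + (1/16)·log₂(1/16)]
  = 0.4238 + 0.5244 + 0.2500
  = 1.1982 bits
H(S,T) = -[(5/8)·log₂(5/8) + (5/16)·log₂(5/16) + (1/16)·log₂(1/16)]
  = 0.4238 + 0.5244 + 0.2500
  = 1.1982 bits

I(S;T) = H(S) + H(T) - H(S,T)
  = 1.1982 + 1.1982 - 1.1982
  = 1.1982 bits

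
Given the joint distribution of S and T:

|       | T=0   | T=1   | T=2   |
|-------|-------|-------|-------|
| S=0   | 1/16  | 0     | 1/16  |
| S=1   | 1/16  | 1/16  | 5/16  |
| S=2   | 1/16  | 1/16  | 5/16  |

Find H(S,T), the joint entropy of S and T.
H(S,T) = -Σ P(S,T) log₂ P(S,T), summed over the non-zero cells:
H(S,T) = -[(1/16)·log₂(1/16) + (1/16)·log₂(1/16) + (1/16)·log₂(1/16) + (1/16)·log₂(1/16) + (5/16)·log₂(5/16) + (1/16)·log₂(1/16) + (1/16)·log₂(1/16) + (5/16)·log₂(5/16)]
  = 0.2500 + 0.2500 + 0.2500 + 0.2500 + 0.5244 + 0.2500 + 0.2500 + 0.5244
  = 2.5488 bits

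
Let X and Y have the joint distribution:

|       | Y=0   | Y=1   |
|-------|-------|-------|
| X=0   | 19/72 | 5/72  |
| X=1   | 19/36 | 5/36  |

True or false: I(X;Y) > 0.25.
Marginal P(X) (row sums):
  P(X=0) = 19/72 + 5/72 = 1/3
  P(X=1) = 19/36 + 5/36 = 2/3
Marginal P(Y) (column sums):
  P(Y=0) = 19/72 + 19/36 = 19/24
  P(Y=1) = 5/72 + 5/36 = 5/24

H(X) = -[(1/3)·log₂(1/3) + (2/3)·log₂(2/3)]
  = 0.5283 + 0.3900
  = 0.9183 bits
H(Y) = -[(19/24)·log₂(19/24) + (5/24)·log₂(5/24)]
  = 0.2668 + 0.4715
  = 0.7383 bits
H(X,Y) = -[(19/72)·log₂(19/72) + (5/72)·log₂(5/72) + (19/36)·log₂(19/36) + (5/36)·log₂(5/36)]
  = 0.5072 + 0.2672 + 0.4866 + 0.3956
  = 1.6566 bits

I(X;Y) = H(X) + H(Y) - H(X,Y)
  = 0.9183 + 0.7383 - 1.6566
  = 0.0000 bits

False. I(X;Y) = 0.0000 bits, which is ≤ 0.25 bits.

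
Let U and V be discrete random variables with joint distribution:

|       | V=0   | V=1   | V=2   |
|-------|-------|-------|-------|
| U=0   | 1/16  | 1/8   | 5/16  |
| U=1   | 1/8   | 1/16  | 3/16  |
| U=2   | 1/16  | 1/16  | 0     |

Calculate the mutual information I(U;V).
Marginal P(U) (row sums):
  P(U=0) = 1/16 + 1/8 + 5/16 = 1/2
  P(U=1) = 1/8 + 1/16 + 3/16 = 3/8
  P(U=2) = 1/16 + 1/16 + 0 = 1/8
Marginal P(V) (column sums):
  P(V=0) = 1/16 + 1/8 + 1/16 = 1/4
  P(V=1) = 1/8 + 1/16 + 1/16 = 1/4
  P(V=2) = 5/16 + 3/16 + 0 = 1/2

H(U) = -[(1/2)·log₂(1/2) + (3/8)·log₂(3/8) + (1/8)·log₂(1/8)]
  = 0.5000 + 0.5306 + 0.3750
  = 1.4056 bits
H(V) = -[(1/4)·log₂(1/4) + (1/4)·log₂(1/4) + (1/2)·log₂(1/2)]
  = 0.5000 + 0.5000 + 0.5000
  = 1.5000 bits
H(U,V) = -[(1/16)·log₂(1/16) + (1/8)·log₂(1/8) + (5/16)·log₂(5/16) + (1/8)·log₂(1/8) + (1/16)·log₂(1/16) + (3/16)·log₂(3/16) + (1/16)·log₂(1/16) + (1/16)·log₂(1/16)]
  = 0.2500 + 0.3750 + 0.5244 + 0.3750 + 0.2500 + 0.4528 + 0.2500 + 0.2500
  = 2.7272 bits

I(U;V) = H(U) + H(V) - H(U,V)
  = 1.4056 + 1.5000 - 2.7272
  = 0.1784 bits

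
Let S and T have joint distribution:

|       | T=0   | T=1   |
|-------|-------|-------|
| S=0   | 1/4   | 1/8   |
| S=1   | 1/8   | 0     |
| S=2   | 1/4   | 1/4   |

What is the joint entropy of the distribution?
H(S,T) = -Σ P(S,T) log₂ P(S,T), summed over the non-zero cells:
H(S,T) = -[(1/4)·log₂(1/4) + (1/8)·log₂(1/8) + (1/8)·log₂(1/8) + (1/4)·log₂(1/4) + (1/4)·log₂(1/4)]
  = 0.5000 + 0.3750 + 0.3750 + 0.5000 + 0.5000
  = 2.2500 bits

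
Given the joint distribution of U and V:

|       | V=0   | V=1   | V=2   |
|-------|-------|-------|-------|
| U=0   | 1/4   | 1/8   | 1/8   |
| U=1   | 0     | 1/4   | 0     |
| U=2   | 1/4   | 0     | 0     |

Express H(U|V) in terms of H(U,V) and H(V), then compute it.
H(U|V) = H(U,V) - H(V)

Marginal P(V) (column sums):
  P(V=0) = 1/4 + 0 + 1/4 = 1/2
  P(V=1) = 1/8 + 1/4 + 0 = 3/8
  P(V=2) = 1/8 + 0 + 0 = 1/8

H(U,V) = -[(1/4)·log₂(1/4) + (1/8)·log₂(1/8) + (1/8)·log₂(1/8) + (1/4)·log₂(1/4) + (1/4)·log₂(1/4)]
  = 0.5000 + 0.3750 + 0.3750 + 0.5000 + 0.5000
  = 2.2500 bits
H(V) = -[(1/2)·log₂(1/2) + (3/8)·log₂(3/8) + (1/8)·log₂(1/8)]
  = 0.5000 + 0.5306 + 0.3750
  = 1.4056 bits

H(U|V) = 2.2500 - 1.4056 = 0.8444 bits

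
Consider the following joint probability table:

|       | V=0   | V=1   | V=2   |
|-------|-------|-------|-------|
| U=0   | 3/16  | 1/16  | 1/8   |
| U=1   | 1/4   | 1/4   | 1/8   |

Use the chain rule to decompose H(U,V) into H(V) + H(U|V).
By the chain rule: H(U,V) = H(V) + H(U|V)

Marginal P(V) (column sums):
  P(V=0) = 3/16 + 1/4 = 7/16
  P(V=1) = 1/16 + 1/4 = 5/16
  P(V=2) = 1/8 + 1/8 = 1/4
H(V) = -[(7/16)·log₂(7/16) + (5/16)·log₂(5/16) + (1/4)·log₂(1/4)]
  = 0.5218 + 0.5244 + 0.5000
  = 1.5462 bits
H(U|V) = -Σ P(U,V)·log₂ P(U|V), where P(U|V) = P(U,V) / P(V)
  (U=0,V=0): P(U|V) = (3/16)/(7/16) = 3/7;  -(3/16)·log₂(3/7) = 0.2292
  (U=0,V=1): P(U|V) = (1/16)/(5/16) = 1/5;  -(1/16)·log₂(1/5) = 0.1451
  (U=0,V=2): P(U|V) = (1/8)/(1/4) = 1/2;  -(1/8)·log₂(1/2) = 0.1250
  (U=1,V=0): P(U|V) = (1/4)/(7/16) = 4/7;  -(1/4)·log₂(4/7) = 0.2018
  (U=1,V=1): P(U|V) = (1/4)/(5/16) = 4/5;  -(1/4)·log₂(4/5) = 0.0805
  (U=1,V=2): P(U|V) = (1/8)/(1/4) = 1/2;  -(1/8)·log₂(1/2) = 0.1250
H(U|V) = 0.2292 + 0.1451 + 0.1250 + 0.2018 + 0.0805 + 0.1250
  = 0.9066 bits

H(U,V) = H(V) + H(U|V) = 1.5462 + 0.9066 = 2.4528 bits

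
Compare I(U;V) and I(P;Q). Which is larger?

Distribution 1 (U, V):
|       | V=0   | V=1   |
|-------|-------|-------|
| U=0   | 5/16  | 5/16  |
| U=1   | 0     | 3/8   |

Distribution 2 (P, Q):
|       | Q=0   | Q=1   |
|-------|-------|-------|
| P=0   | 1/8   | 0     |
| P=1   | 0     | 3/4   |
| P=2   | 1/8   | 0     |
Distribution 1 (U, V):
Marginal P(U) (row sums):
  P(U=0) = 5/16 + 5/16 = 5/8
  P(U=1) = 0 + 3/8 = 3/8
Marginal P(V) (column sums):
  P(V=0) = 5/16 + 0 = 5/16
  P(V=1) = 5/16 + 3/8 = 11/16

H(U) = -[(5/8)·log₂(5/8) + (3/8)·log₂(3/8)]
  = 0.4238 + 0.5306
  = 0.9544 bits
H(V) = -[(5/16)·log₂(5/16) + (11/16)·log₂(11/16)]
  = 0.5244 + 0.3716
  = 0.8960 bits
H(U,V) = -[(5/16)·log₂(5/16) + (5/16)·log₂(5/16) + (3/8)·log₂(3/8)]
  = 0.5244 + 0.5244 + 0.5306
  = 1.5794 bits

I(U;V) = H(U) + H(V) - H(U,V)
  = 0.9544 + 0.8960 - 1.5794
  = 0.2710 bits

Distribution 2 (P, Q):
Marginal P(P) (row sums):
  P(P=0) = 1/8 + 0 = 1/8
  P(P=1) = 0 + 3/4 = 3/4
  P(P=2) = 1/8 + 0 = 1/8
Marginal P(Q) (column sums):
  P(Q=0) = 1/8 + 0 + 1/8 = 1/4
  P(Q=1) = 0 + 3/4 + 0 = 3/4

H(P) = -[(1/8)·log₂(1/8) + (3/4)·log₂(3/4) + (1/8)·log₂(1/8)]
  = 0.3750 + 0.3113 + 0.3750
  = 1.0613 bits
H(Q) = -[(1/4)·log₂(1/4) + (3/4)·log₂(3/4)]
  = 0.5000 + 0.3113
  = 0.8113 bits
H(P,Q) = -[(1/8)·log₂(1/8) + (3/4)·log₂(3/4) + (1/8)·log₂(1/8)]
  = 0.3750 + 0.3113 + 0.3750
  = 1.0613 bits

I(P;Q) = H(P) + H(Q) - H(P,Q)
  = 1.0613 + 0.8113 - 1.0613
  = 0.8113 bits

I(P;Q) = 0.8113 bits > I(U;V) = 0.2710 bits, so (P, Q) has the higher mutual information (stronger dependence).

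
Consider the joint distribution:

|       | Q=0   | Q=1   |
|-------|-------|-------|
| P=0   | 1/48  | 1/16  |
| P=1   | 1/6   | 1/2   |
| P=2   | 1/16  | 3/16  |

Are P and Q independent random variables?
Marginal P(P) (row sums):
  P(P=0) = 1/48 + 1/16 = 1/12
  P(P=1) = 1/6 + 1/2 = 2/3
  P(P=2) = 1/16 + 3/16 = 1/4
Marginal P(Q) (column sums):
  P(Q=0) = 1/48 + 1/6 + 1/16 = 1/4
  P(Q=1) = 1/16 + 1/2 + 3/16 = 3/4

P and Q are independent iff P(P=i,Q=j) = P(P=i)·P(Q=j) for every cell.
  P(P=0)·P(Q=0) = 1/12 × 1/4 = 1/48 = P(P=0,Q=0) ✓
  P(P=0)·P(Q=1) = 1/12 × 3/4 = 1/16 = P(P=0,Q=1) ✓
  P(P=1)·P(Q=0) = 2/3 × 1/4 = 1/6 = P(P=1,Q=0) ✓
  P(P=1)·P(Q=1) = 2/3 × 3/4 = 1/2 = P(P=1,Q=1) ✓
  P(P=2)·P(Q=0) = 1/4 × 1/4 = 1/16 = P(P=2,Q=0) ✓
  P(P=2)·P(Q=1) = 1/4 × 3/4 = 3/16 = P(P=2,Q=1) ✓

Yes, P and Q are independent: every cell factors, so I(P;Q) = 0 bits.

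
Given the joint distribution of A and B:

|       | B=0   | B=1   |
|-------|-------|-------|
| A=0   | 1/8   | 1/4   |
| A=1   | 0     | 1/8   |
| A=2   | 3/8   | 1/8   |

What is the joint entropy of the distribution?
H(A,B) = -Σ P(A,B) log₂ P(A,B), summed over the non-zero cells:
H(A,B) = -[(1/8)·log₂(1/8) + (1/4)·log₂(1/4) + (1/8)·log₂(1/8) + (3/8)·log₂(3/8) + (1/8)·log₂(1/8)]
  = 0.3750 + 0.5000 + 0.3750 + 0.5306 + 0.3750
  = 2.1556 bits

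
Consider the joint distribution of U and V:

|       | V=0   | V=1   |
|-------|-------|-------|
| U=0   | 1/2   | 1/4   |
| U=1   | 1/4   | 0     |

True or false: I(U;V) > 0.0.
Marginal P(U) (row sums):
  P(U=0) = 1/2 + 1/4 = 3/4
  P(U=1) = 1/4 + 0 = 1/4
Marginal P(V) (column sums):
  P(V=0) = 1/2 + 1/4 = 3/4
  P(V=1) = 1/4 + 0 = 1/4

H(U) = -[(3/4)·log₂(3/4) + (1/4)·log₂(1/4)]
  = 0.3113 + 0.5000
  = 0.8113 bits
H(V) = -[(3/4)·log₂(3/4) + (1/4)·log₂(1/4)]
  = 0.3113 + 0.5000
  = 0.8113 bits
H(U,V) = -[(1/2)·log₂(1/2) + (1/4)·log₂(1/4) + (1/4)·log₂(1/4)]
  = 0.5000 + 0.5000 + 0.5000
  = 1.5000 bits

I(U;V) = H(U) + H(V) - H(U,V)
  = 0.8113 + 0.8113 - 1.5000
  = 0.1226 bits

True. I(U;V) = 0.1226 bits, which is > 0.0 bits.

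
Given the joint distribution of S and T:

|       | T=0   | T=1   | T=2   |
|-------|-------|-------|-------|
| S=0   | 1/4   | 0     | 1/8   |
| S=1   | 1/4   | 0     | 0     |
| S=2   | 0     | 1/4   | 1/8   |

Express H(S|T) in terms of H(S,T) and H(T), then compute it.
H(S|T) = H(S,T) - H(T)

Marginal P(T) (column sums):
  P(T=0) = 1/4 + 1/4 + 0 = 1/2
  P(T=1) = 0 + 0 + 1/4 = 1/4
  P(T=2) = 1/8 + 0 + 1/8 = 1/4

H(S,T) = -[(1/4)·log₂(1/4) + (1/8)·log₂(1/8) + (1/4)·log₂(1/4) + (1/4)·log₂(1/4) + (1/8)·log₂(1/8)]
  = 0.5000 + 0.3750 + 0.5000 + 0.5000 + 0.3750
  = 2.2500 bits
H(T) = -[(1/2)·log₂(1/2) + (1/4)·log₂(1/4) + (1/4)·log₂(1/4)]
  = 0.5000 + 0.5000 + 0.5000
  = 1.5000 bits

H(S|T) = 2.2500 - 1.5000 = 0.7500 bits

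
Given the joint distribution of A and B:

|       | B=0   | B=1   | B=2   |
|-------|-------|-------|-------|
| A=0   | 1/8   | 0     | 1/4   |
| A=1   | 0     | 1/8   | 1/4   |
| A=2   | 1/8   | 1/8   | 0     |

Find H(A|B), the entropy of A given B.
Marginal P(B) (column sums):
  P(B=0) = 1/8 + 0 + 1/8 = 1/4
  P(B=1) = 0 + 1/8 + 1/8 = 1/4
  P(B=2) = 1/4 + 1/4 + 0 = 1/2

H(A|B) = -Σ P(A,B)·log₂ P(A|B), where P(A|B) = P(A,B) / P(B)
  (cells with P(A,B) = 0 contribute 0)
  (A=0,B=0): P(A|B) = (1/8)/(1/4) = 1/2;  -(1/8)·log₂(1/2) = 0.1250
  (A=0,B=2): P(A|B) = (1/4)/(1/2) = 1/2;  -(1/4)·log₂(1/2) = 0.2500
  (A=1,B=1): P(A|B) = (1/8)/(1/4) = 1/2;  -(1/8)·log₂(1/2) = 0.1250
  (A=1,B=2): P(A|B) = (1/4)/(1/2) = 1/2;  -(1/4)·log₂(1/2) = 0.2500
  (A=2,B=0): P(A|B) = (1/8)/(1/4) = 1/2;  -(1/8)·log₂(1/2) = 0.1250
  (A=2,B=1): P(A|B) = (1/8)/(1/4) = 1/2;  -(1/8)·log₂(1/2) = 0.1250
H(A|B) = 0.1250 + 0.2500 + 0.1250 + 0.2500 + 0.1250 + 0.1250
  = 1.0000 bits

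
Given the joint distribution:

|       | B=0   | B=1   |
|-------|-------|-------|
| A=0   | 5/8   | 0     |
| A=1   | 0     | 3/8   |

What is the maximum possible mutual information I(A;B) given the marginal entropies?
The upper bound on mutual information is I(A;B) ≤ min(H(A), H(B)).

Marginal P(A) (row sums):
  P(A=0) = 5/8 + 0 = 5/8
  P(A=1) = 0 + 3/8 = 3/8
Marginal P(B) (column sums):
  P(B=0) = 5/8 + 0 = 5/8
  P(B=1) = 0 + 3/8 = 3/8

H(A) = -[(5/8)·log₂(5/8) + (3/8)·log₂(3/8)]
  = 0.4238 + 0.5306
  = 0.9544 bits
H(B) = -[(5/8)·log₂(5/8) + (3/8)·log₂(3/8)]
  = 0.4238 + 0.5306
  = 0.9544 bits

Maximum possible I(A;B) = min(0.9544, 0.9544) = 0.9544 bits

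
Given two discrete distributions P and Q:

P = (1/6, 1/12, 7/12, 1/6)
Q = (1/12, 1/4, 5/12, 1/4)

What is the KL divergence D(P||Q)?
D(P||Q) = Σ P(i) log₂(P(i)/Q(i))
  i=0: (1/6) × log₂((1/6)/(1/12)) = (1/6) × log₂(2) = 0.1667
  i=1: (1/12) × log₂((1/12)/(1/4)) = (1/12) × log₂(1/3) = -0.1321
  i=2: (7/12) × log₂((7/12)/(5/12)) = (7/12) × log₂(7/5) = 0.2832
  i=3: (1/6) × log₂((1/6)/(1/4)) = (1/6) × log₂(2/3) = -0.0975
D(P||Q) = 0.1667 - 0.1321 + 0.2832 - 0.0975
  = 0.2203 bits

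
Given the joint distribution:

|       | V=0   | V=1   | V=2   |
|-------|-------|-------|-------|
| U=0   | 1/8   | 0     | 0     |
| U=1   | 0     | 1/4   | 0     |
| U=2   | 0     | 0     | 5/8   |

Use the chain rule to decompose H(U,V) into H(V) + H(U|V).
By the chain rule: H(U,V) = H(V) + H(U|V)

Marginal P(V) (column sums):
  P(V=0) = 1/8 + 0 + 0 = 1/8
  P(V=1) = 0 + 1/4 + 0 = 1/4
  P(V=2) = 0 + 0 + 5/8 = 5/8
H(V) = -[(1/8)·log₂(1/8) + (1/4)·log₂(1/4) + (5/8)·log₂(5/8)]
  = 0.3750 + 0.5000 + 0.4238
  = 1.2988 bits
H(U|V) = -Σ P(U,V)·log₂ P(U|V), where P(U|V) = P(U,V) / P(V)
  (cells with P(U,V) = 0 contribute 0)
  (U=0,V=0): P(U|V) = (1/8)/(1/8) = 1;  -(1/8)·log₂(1) = 0.0000
  (U=1,V=1): P(U|V) = (1/4)/(1/4) = 1;  -(1/4)·log₂(1) = 0.0000
  (U=2,V=2): P(U|V) = (5/8)/(5/8) = 1;  -(5/8)·log₂(1) = 0.0000
H(U|V) = 0.0000 + 0.0000 + 0.0000
  = 0.0000 bits

H(U,V) = H(V) + H(U|V) = 1.2988 + 0.0000 = 1.2988 bits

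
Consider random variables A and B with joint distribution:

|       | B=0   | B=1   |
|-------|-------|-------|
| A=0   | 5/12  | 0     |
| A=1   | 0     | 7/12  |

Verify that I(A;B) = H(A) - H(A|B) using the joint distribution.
Left side, from I(A;B) = H(A) + H(B) - H(A,B):
Marginal P(A) (row sums):
  P(A=0) = 5/12 + 0 = 5/12
  P(A=1) = 0 + 7/12 = 7/12
Marginal P(B) (column sums):
  P(B=0) = 5/12 + 0 = 5/12
  P(B=1) = 0 + 7/12 = 7/12

H(A) = -[(5/12)·log₂(5/12) + (7/12)·log₂(7/12)]
  = 0.5263 + 0.4536
  = 0.9799 bits
H(B) = -[(5/12)·log₂(5/12) + (7/12)·log₂(7/12)]
  = 0.5263 + 0.4536
  = 0.9799 bits
H(A,B) = -[(5/12)·log₂(5/12) + (7/12)·log₂(7/12)]
  = 0.5263 + 0.4536
  = 0.9799 bits

I(A;B) = H(A) + H(B) - H(A,B)
  = 0.9799 + 0.9799 - 0.9799
  = 0.9799 bits

Right side, with H(A|B) computed directly from the conditional probabilities:
H(A|B) = -Σ P(A,B)·log₂ P(A|B), where P(A|B) = P(A,B) / P(B)
  (cells with P(A,B) = 0 contribute 0)
  (A=0,B=0): P(A|B) = (5/12)/(5/12) = 1;  -(5/12)·log₂(1) = 0.0000
  (A=1,B=1): P(A|B) = (7/12)/(7/12) = 1;  -(7/12)·log₂(1) = 0.0000
H(A|B) = 0.0000 + 0.0000
  = 0.0000 bits
H(A) - H(A|B) = 0.9799 - 0.0000 = 0.9799 bits

Both sides equal 0.9799 bits, so I(A;B) = H(A) - H(A|B) ✓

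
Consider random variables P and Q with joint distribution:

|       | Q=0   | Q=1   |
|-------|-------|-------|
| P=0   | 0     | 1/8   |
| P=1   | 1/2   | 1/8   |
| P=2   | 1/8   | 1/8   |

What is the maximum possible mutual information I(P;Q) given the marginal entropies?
The upper bound on mutual information is I(P;Q) ≤ min(H(P), H(Q)).

Marginal P(P) (row sums):
  P(P=0) = 0 + 1/8 = 1/8
  P(P=1) = 1/2 + 1/8 = 5/8
  P(P=2) = 1/8 + 1/8 = 1/4
Marginal P(Q) (column sums):
  P(Q=0) = 0 + 1/2 + 1/8 = 5/8
  P(Q=1) = 1/8 + 1/8 + 1/8 = 3/8

H(P) = -[(1/8)·log₂(1/8) + (5/8)·log₂(5/8) + (1/4)·log₂(1/4)]
  = 0.3750 + 0.4238 + 0.5000
  = 1.2988 bits
H(Q) = -[(5/8)·log₂(5/8) + (3/8)·log₂(3/8)]
  = 0.4238 + 0.5306
  = 0.9544 bits

Maximum possible I(P;Q) = min(1.2988, 0.9544) = 0.9544 bits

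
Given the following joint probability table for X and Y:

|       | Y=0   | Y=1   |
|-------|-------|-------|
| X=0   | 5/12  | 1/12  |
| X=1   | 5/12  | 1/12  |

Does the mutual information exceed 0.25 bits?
Marginal P(X) (row sums):
  P(X=0) = 5/12 + 1/12 = 1/2
  P(X=1) = 5/12 + 1/12 = 1/2
Marginal P(Y) (column sums):
  P(Y=0) = 5/12 + 5/12 = 5/6
  P(Y=1) = 1/12 + 1/12 = 1/6

H(X) = -[(1/2)·log₂(1/2) + (1/2)·log₂(1/2)]
  = 0.5000 + 0.5000
  = 1.0000 bits
H(Y) = -[(5/6)·log₂(5/6) + (1/6)·log₂(1/6)]
  = 0.2192 + 0.4308
  = 0.6500 bits
H(X,Y) = -[(5/12)·log₂(5/12) + (1/12)·log₂(1/12) + (5/12)·log₂(5/12) + (1/12)·log₂(1/12)]
  = 0.5263 + 0.2987 + 0.5263 + 0.2987
  = 1.6500 bits

I(X;Y) = H(X) + H(Y) - H(X,Y)
  = 1.0000 + 0.6500 - 1.6500
  = 0.0000 bits

No. I(X;Y) = 0.0000 bits, which is ≤ 0.25 bits.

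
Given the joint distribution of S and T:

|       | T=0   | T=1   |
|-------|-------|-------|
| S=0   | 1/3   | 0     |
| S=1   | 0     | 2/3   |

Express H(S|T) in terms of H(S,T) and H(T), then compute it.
H(S|T) = H(S,T) - H(T)

Marginal P(T) (column sums):
  P(T=0) = 1/3 + 0 = 1/3
  P(T=1) = 0 + 2/3 = 2/3

H(S,T) = -[(1/3)·log₂(1/3) + (2/3)·log₂(2/3)]
  = 0.5283 + 0.3900
  = 0.9183 bits
H(T) = -[(1/3)·log₂(1/3) + (2/3)·log₂(2/3)]
  = 0.5283 + 0.3900
  = 0.9183 bits

H(S|T) = 0.9183 - 0.9183 = 0.0000 bits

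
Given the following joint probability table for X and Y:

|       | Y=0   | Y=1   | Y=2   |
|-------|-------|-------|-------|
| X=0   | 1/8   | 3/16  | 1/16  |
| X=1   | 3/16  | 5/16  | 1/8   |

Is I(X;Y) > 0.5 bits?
Marginal P(X) (row sums):
  P(X=0) = 1/8 + 3/16 + 1/16 = 3/8
  P(X=1) = 3/16 + 5/16 + 1/8 = 5/8
Marginal P(Y) (column sums):
  P(Y=0) = 1/8 + 3/16 = 5/16
  P(Y=1) = 3/16 + 5/16 = 1/2
  P(Y=2) = 1/16 + 1/8 = 3/16

H(X) = -[(3/8)·log₂(3/8) + (5/8)·log₂(5/8)]
  = 0.5306 + 0.4238
  = 0.9544 bits
H(Y) = -[(5/16)·log₂(5/16) + (1/2)·log₂(1/2) + (3/16)·log₂(3/16)]
  = 0.5244 + 0.5000 + 0.4528
  = 1.4772 bits
H(X,Y) = -[(1/8)·log₂(1/8) + (3/16)·log₂(3/16) + (1/16)·log₂(1/16) + (3/16)·log₂(3/16) + (5/16)·log₂(5/16) + (1/8)·log₂(1/8)]
  = 0.3750 + 0.4528 + 0.2500 + 0.4528 + 0.5244 + 0.3750
  = 2.4300 bits

I(X;Y) = H(X) + H(Y) - H(X,Y)
  = 0.9544 + 1.4772 - 2.4300
  = 0.0016 bits

No. I(X;Y) = 0.0016 bits, which is ≤ 0.5 bits.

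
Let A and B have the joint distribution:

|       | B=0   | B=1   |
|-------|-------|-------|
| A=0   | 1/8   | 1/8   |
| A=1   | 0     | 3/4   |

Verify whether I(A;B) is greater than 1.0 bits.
Marginal P(A) (row sums):
  P(A=0) = 1/8 + 1/8 = 1/4
  P(A=1) = 0 + 3/4 = 3/4
Marginal P(B) (column sums):
  P(B=0) = 1/8 + 0 = 1/8
  P(B=1) = 1/8 + 3/4 = 7/8

H(A) = -[(1/4)·log₂(1/4) + (3/4)·log₂(3/4)]
  = 0.5000 + 0.3113
  = 0.8113 bits
H(B) = -[(1/8)·log₂(1/8) + (7/8)·log₂(7/8)]
  = 0.3750 + 0.1686
  = 0.5436 bits
H(A,B) = -[(1/8)·log₂(1/8) + (1/8)·log₂(1/8) + (3/4)·log₂(3/4)]
  = 0.3750 + 0.3750 + 0.3113
  = 1.0613 bits

I(A;B) = H(A) + H(B) - H(A,B)
  = 0.8113 + 0.5436 - 1.0613
  = 0.2936 bits

No. I(A;B) = 0.2936 bits, which is ≤ 1.0 bits.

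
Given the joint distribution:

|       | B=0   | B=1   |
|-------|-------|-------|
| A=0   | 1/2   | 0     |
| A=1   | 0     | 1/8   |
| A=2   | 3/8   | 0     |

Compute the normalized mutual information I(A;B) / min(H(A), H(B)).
Marginal P(A) (row sums):
  P(A=0) = 1/2 + 0 = 1/2
  P(A=1) = 0 + 1/8 = 1/8
  P(A=2) = 3/8 + 0 = 3/8
Marginal P(B) (column sums):
  P(B=0) = 1/2 + 0 + 3/8 = 7/8
  P(B=1) = 0 + 1/8 + 0 = 1/8

H(A) = -[(1/2)·log₂(1/2) + (1/8)·log₂(1/8) + (3/8)·log₂(3/8)]
  = 0.5000 + 0.3750 + 0.5306
  = 1.4056 bits
H(B) = -[(7/8)·log₂(7/8) + (1/8)·log₂(1/8)]
  = 0.1686 + 0.3750
  = 0.5436 bits
H(A,B) = -[(1/2)·log₂(1/2) + (1/8)·log₂(1/8) + (3/8)·log₂(3/8)]
  = 0.5000 + 0.3750 + 0.5306
  = 1.4056 bits

I(A;B) = H(A) + H(B) - H(A,B)
  = 1.4056 + 0.5436 - 1.4056
  = 0.5436 bits

min(H(A), H(B)) = min(1.4056, 0.5436) = 0.5436 bits
Normalized MI = 0.5436 / 0.5436 = 1.0000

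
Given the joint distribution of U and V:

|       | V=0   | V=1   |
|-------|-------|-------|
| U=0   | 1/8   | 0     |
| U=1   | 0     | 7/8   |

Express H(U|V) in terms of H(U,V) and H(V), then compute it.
H(U|V) = H(U,V) - H(V)

Marginal P(V) (column sums):
  P(V=0) = 1/8 + 0 = 1/8
  P(V=1) = 0 + 7/8 = 7/8

H(U,V) = -[(1/8)·log₂(1/8) + (7/8)·log₂(7/8)]
  = 0.3750 + 0.1686
  = 0.5436 bits
H(V) = -[(1/8)·log₂(1/8) + (7/8)·log₂(7/8)]
  = 0.3750 + 0.1686
  = 0.5436 bits

H(U|V) = 0.5436 - 0.5436 = 0.0000 bits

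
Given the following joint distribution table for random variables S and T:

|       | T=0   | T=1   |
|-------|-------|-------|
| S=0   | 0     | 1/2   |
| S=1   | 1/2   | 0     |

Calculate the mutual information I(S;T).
Marginal P(S) (row sums):
  P(S=0) = 0 + 1/2 = 1/2
  P(S=1) = 1/2 + 0 = 1/2
Marginal P(T) (column sums):
  P(T=0) = 0 + 1/2 = 1/2
  P(T=1) = 1/2 + 0 = 1/2

H(S) = -[(1/2)·log₂(1/2) + (1/2)·log₂(1/2)]
  = 0.5000 + 0.5000
  = 1.0000 bits
H(T) = -[(1/2)·log₂(1/2) + (1/2)·log₂(1/2)]
  = 0.5000 + 0.5000
  = 1.0000 bits
H(S,T) = -[(1/2)·log₂(1/2) + (1/2)·log₂(1/2)]
  = 0.5000 + 0.5000
  = 1.0000 bits

I(S;T) = H(S) + H(T) - H(S,T)
  = 1.0000 + 1.0000 - 1.0000
  = 1.0000 bits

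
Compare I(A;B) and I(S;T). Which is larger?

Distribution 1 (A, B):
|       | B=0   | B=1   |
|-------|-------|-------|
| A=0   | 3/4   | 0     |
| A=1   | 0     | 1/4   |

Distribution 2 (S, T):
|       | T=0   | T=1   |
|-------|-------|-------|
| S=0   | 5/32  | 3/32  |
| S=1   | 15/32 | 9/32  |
Distribution 1 (A, B):
Marginal P(A) (row sums):
  P(A=0) = 3/4 + 0 = 3/4
  P(A=1) = 0 + 1/4 = 1/4
Marginal P(B) (column sums):
  P(B=0) = 3/4 + 0 = 3/4
  P(B=1) = 0 + 1/4 = 1/4

H(A) = -[(3/4)·log₂(3/4) + (1/4)·log₂(1/4)]
  = 0.3113 + 0.5000
  = 0.8113 bits
H(B) = -[(3/4)·log₂(3/4) + (1/4)·log₂(1/4)]
  = 0.3113 + 0.5000
  = 0.8113 bits
H(A,B) = -[(3/4)·log₂(3/4) + (1/4)·log₂(1/4)]
  = 0.3113 + 0.5000
  = 0.8113 bits

I(A;B) = H(A) + H(B) - H(A,B)
  = 0.8113 + 0.8113 - 0.8113
  = 0.8113 bits

Distribution 2 (S, T):
Marginal P(S) (row sums):
  P(S=0) = 5/32 + 3/32 = 1/4
  P(S=1) = 15/32 + 9/32 = 3/4
Marginal P(T) (column sums):
  P(T=0) = 5/32 + 15/32 = 5/8
  P(T=1) = 3/32 + 9/32 = 3/8

H(S) = -[(1/4)·log₂(1/4) + (3/4)·log₂(3/4)]
  = 0.5000 + 0.3113
  = 0.8113 bits
H(T) = -[(5/8)·log₂(5/8) + (3/8)·log₂(3/8)]
  = 0.4238 + 0.5306
  = 0.9544 bits
H(S,T) = -[(5/32)·log₂(5/32) + (3/32)·log₂(3/32) + (15/32)·log₂(15/32) + (9/32)·log₂(9/32)]
  = 0.4184 + 0.3202 + 0.5124 + 0.5147
  = 1.7657 bits

I(S;T) = H(S) + H(T) - H(S,T)
  = 0.8113 + 0.9544 - 1.7657
  = 0.0000 bits

I(A;B) = 0.8113 bits > I(S;T) = 0.0000 bits, so (A, B) has the higher mutual information (stronger dependence).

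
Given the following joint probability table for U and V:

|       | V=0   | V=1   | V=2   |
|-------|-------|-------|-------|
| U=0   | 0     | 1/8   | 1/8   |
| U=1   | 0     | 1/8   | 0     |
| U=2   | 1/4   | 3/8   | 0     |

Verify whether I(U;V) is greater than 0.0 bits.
Marginal P(U) (row sums):
  P(U=0) = 0 + 1/8 + 1/8 = 1/4
  P(U=1) = 0 + 1/8 + 0 = 1/8
  P(U=2) = 1/4 + 3/8 + 0 = 5/8
Marginal P(V) (column sums):
  P(V=0) = 0 + 0 + 1/4 = 1/4
  P(V=1) = 1/8 + 1/8 + 3/8 = 5/8
  P(V=2) = 1/8 + 0 + 0 = 1/8

H(U) = -[(1/4)·log₂(1/4) + (1/8)·log₂(1/8) + (5/8)·log₂(5/8)]
  = 0.5000 + 0.3750 + 0.4238
  = 1.2988 bits
H(V) = -[(1/4)·log₂(1/4) + (5/8)·log₂(5/8) + (1/8)·log₂(1/8)]
  = 0.5000 + 0.4238 + 0.3750
  = 1.2988 bits
H(U,V) = -[(1/8)·log₂(1/8) + (1/8)·log₂(1/8) + (1/8)·log₂(1/8) + (1/4)·log₂(1/4) + (3/8)·log₂(3/8)]
  = 0.3750 + 0.3750 + 0.3750 + 0.5000 + 0.5306
  = 2.1556 bits

I(U;V) = H(U) + H(V) - H(U,V)
  = 1.2988 + 1.2988 - 2.1556
  = 0.4420 bits

Yes. I(U;V) = 0.4420 bits, which is > 0.0 bits.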